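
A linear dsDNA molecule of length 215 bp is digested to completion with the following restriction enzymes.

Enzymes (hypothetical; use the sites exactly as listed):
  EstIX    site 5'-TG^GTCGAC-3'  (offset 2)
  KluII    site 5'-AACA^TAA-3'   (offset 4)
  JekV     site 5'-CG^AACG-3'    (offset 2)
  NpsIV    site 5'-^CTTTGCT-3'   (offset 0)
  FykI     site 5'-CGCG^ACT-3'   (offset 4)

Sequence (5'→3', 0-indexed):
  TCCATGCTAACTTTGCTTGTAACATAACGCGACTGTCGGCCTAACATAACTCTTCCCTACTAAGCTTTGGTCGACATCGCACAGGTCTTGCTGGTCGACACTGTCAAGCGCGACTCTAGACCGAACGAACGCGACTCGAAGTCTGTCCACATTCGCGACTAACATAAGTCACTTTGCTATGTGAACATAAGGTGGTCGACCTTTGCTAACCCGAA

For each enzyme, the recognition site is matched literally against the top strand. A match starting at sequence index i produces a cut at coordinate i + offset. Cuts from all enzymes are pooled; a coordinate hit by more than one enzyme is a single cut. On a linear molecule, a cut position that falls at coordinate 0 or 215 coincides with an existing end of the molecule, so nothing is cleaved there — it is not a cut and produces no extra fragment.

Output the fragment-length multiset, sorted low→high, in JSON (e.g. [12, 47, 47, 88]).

[4,6,6,7,7,7,7,10,11,14,15,15,16,19,23,24,24]

Scan for sites:
  EstIX (TGGTCGAC, off=2): starts [67, 91, 192] → cuts [69, 93, 194]
  KluII (AACATAA, off=4): starts [20, 42, 160, 183] → cuts [24, 46, 164, 187]
  JekV (CGAACG, off=2): starts [121, 125] → cuts [123, 127]
  NpsIV (CTTTGCT, off=0): starts [10, 171, 200] → cuts [10, 171, 200]
  FykI (CGCGACT, off=4): starts [27, 108, 129, 153] → cuts [31, 112, 133, 157]

Pooled cuts: [10, 24, 31, 46, 69, 93, 112, 123, 127, 133, 157, 164, 171, 187, 194, 200]

Fragments:
  [0,10): 10 bp
  [10,24): 14 bp
  [24,31): 7 bp
  [31,46): 15 bp
  [46,69): 23 bp
  [69,93): 24 bp
  [93,112): 19 bp
  [112,123): 11 bp
  [123,127): 4 bp
  [127,133): 6 bp
  [133,157): 24 bp
  [157,164): 7 bp
  [164,171): 7 bp
  [171,187): 16 bp
  [187,194): 7 bp
  [194,200): 6 bp
  [200,215): 15 bp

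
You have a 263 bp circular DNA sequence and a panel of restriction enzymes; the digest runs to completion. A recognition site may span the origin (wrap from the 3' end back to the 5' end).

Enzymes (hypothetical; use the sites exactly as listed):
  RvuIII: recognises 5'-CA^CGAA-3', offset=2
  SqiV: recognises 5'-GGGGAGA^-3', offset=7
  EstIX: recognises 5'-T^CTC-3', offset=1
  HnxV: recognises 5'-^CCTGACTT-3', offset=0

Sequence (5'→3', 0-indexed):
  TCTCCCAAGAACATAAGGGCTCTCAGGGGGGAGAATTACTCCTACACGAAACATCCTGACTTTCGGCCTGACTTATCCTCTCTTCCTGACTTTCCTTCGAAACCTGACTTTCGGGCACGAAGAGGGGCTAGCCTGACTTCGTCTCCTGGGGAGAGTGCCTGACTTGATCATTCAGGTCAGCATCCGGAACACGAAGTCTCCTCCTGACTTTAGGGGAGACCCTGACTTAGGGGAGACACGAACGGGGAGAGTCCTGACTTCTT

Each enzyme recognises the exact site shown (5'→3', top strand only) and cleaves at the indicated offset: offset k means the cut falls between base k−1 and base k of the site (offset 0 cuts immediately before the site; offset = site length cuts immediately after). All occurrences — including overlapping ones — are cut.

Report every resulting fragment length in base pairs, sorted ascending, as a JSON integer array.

[1,2,2,3,5,5,6,8,11,12,12,12,12,12,13,13,14,15,16,17,18,20,34]

Scan for sites:
  RvuIII CACGAA/2: at [44, 115, 189, 236] ⇒ [46, 117, 191, 238]
  SqiV GGGGAGA/7: at [27, 147, 212, 229, 243] ⇒ [34, 154, 219, 236, 250]
  EstIX TCTC/1: at [0, 20, 78, 141, 196] ⇒ [1, 21, 79, 142, 197]
  HnxV CCTGACTT/0: at [54, 66, 84, 102, 131, 157, 202, 220, 252] ⇒ [54, 66, 84, 102, 131, 157, 202, 220, 252]

All cut coordinates (distinct, sorted): [1, 21, 34, 46, 54, 66, 79, 84, 102, 117, 131, 142, 154, 157, 191, 197, 202, 219, 220, 236, 238, 250, 252]

Fragment lengths:
  1→21: 20 bp
  21→34: 13 bp
  34→46: 12 bp
  46→54: 8 bp
  54→66: 12 bp
  66→79: 13 bp
  79→84: 5 bp
  84→102: 18 bp
  102→117: 15 bp
  117→131: 14 bp
  131→142: 11 bp
  142→154: 12 bp
  154→157: 3 bp
  157→191: 34 bp
  191→197: 6 bp
  197→202: 5 bp
  202→219: 17 bp
  219→220: 1 bp
  220→236: 16 bp
  236→238: 2 bp
  238→250: 12 bp
  250→252: 2 bp
  252→1 (wrap): 263-252+1 = 12 bp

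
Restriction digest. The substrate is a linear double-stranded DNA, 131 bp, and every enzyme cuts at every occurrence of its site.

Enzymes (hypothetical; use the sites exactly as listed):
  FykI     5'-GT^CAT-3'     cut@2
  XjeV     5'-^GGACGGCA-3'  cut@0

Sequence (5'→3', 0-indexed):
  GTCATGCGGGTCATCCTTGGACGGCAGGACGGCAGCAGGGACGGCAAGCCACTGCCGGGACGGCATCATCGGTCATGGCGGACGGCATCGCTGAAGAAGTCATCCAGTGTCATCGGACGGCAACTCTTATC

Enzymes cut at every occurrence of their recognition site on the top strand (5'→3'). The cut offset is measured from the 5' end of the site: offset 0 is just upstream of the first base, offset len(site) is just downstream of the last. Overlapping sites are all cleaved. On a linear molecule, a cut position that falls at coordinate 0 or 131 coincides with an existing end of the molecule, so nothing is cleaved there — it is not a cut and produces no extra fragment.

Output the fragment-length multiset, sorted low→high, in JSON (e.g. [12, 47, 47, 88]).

Scan for sites:
  FykI (GTCAT, off=2): starts [0, 9, 71, 98, 108] → cuts [2, 11, 73, 100, 110]
  XjeV (GGACGGCA, off=0): starts [18, 26, 38, 57, 79, 114] → cuts [18, 26, 38, 57, 79, 114]

Pooled cuts: [2, 11, 18, 26, 38, 57, 73, 79, 100, 110, 114]

Fragment lengths:
  [0,2): 2 bp
  [2,11): 9 bp
  [11,18): 7 bp
  [18,26): 8 bp
  [26,38): 12 bp
  [38,57): 19 bp
  [57,73): 16 bp
  [73,79): 6 bp
  [79,100): 21 bp
  [100,110): 10 bp
  [110,114): 4 bp
  [114,131): 17 bp

[2,4,6,7,8,9,10,12,16,17,19,21]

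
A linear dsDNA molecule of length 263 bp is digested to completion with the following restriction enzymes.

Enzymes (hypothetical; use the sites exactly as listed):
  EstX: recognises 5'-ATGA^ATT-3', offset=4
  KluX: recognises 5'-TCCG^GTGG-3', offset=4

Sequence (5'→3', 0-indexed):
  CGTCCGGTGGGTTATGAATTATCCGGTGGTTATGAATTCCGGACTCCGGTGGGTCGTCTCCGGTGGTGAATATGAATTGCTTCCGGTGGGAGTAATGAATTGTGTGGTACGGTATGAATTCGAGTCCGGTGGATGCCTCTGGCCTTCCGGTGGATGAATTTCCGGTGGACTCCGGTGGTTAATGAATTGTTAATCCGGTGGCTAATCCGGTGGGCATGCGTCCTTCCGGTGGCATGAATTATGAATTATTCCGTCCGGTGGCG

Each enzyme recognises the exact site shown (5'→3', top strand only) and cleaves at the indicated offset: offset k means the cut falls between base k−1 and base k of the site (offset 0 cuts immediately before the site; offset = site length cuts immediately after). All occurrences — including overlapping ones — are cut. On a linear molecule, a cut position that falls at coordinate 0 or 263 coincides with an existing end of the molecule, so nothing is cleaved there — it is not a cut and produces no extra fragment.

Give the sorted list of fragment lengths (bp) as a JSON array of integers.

[6,6,7,7,8,8,9,10,10,10,11,11,11,12,12,13,13,13,13,14,19,19,21]

Per-enzyme occurrences:
  EstX ATGAATT/4: at [13, 31, 71, 94, 113, 153, 181, 233, 240] ⇒ [17, 35, 75, 98, 117, 157, 185, 237, 244]
  KluX TCCGGTGG/4: at [2, 21, 44, 58, 81, 124, 145, 160, 170, 193, 205, 224, 253] ⇒ [6, 25, 48, 62, 85, 128, 149, 164, 174, 197, 209, 228, 257]

Pooled cuts: [6, 17, 25, 35, 48, 62, 75, 85, 98, 117, 128, 149, 157, 164, 174, 185, 197, 209, 228, 237, 244, 257]

Fragments:
  [0,6): 6 bp
  [6,17): 11 bp
  [17,25): 8 bp
  [25,35): 10 bp
  [35,48): 13 bp
  [48,62): 14 bp
  [62,75): 13 bp
  [75,85): 10 bp
  [85,98): 13 bp
  [98,117): 19 bp
  [117,128): 11 bp
  [128,149): 21 bp
  [149,157): 8 bp
  [157,164): 7 bp
  [164,174): 10 bp
  [174,185): 11 bp
  [185,197): 12 bp
  [197,209): 12 bp
  [209,228): 19 bp
  [228,237): 9 bp
  [237,244): 7 bp
  [244,257): 13 bp
  [257,263): 6 bp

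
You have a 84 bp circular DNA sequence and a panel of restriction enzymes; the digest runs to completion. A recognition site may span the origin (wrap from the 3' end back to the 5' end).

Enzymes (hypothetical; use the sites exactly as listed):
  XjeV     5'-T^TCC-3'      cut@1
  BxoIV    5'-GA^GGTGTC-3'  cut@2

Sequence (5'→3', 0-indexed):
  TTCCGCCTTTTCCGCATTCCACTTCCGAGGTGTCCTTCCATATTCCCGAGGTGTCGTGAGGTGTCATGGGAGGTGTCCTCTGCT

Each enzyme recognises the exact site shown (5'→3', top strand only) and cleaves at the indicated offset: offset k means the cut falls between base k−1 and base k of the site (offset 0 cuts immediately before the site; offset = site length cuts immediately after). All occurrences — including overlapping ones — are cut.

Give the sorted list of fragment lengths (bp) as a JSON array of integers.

Site scan:
  XjeV TTCC/1: at [0, 9, 16, 22, 35, 42] ⇒ [1, 10, 17, 23, 36, 43]
  BxoIV GAGGTGTC/2: at [26, 47, 57, 69] ⇒ [28, 49, 59, 71]

Pooled cuts: [1, 10, 17, 23, 28, 36, 43, 49, 59, 71]

Fragment lengths:
  1→10: 9 bp
  10→17: 7 bp
  17→23: 6 bp
  23→28: 5 bp
  28→36: 8 bp
  36→43: 7 bp
  43→49: 6 bp
  49→59: 10 bp
  59→71: 12 bp
  71→1 (wrap): 84-71+1 = 14 bp

[5,6,6,7,7,8,9,10,12,14]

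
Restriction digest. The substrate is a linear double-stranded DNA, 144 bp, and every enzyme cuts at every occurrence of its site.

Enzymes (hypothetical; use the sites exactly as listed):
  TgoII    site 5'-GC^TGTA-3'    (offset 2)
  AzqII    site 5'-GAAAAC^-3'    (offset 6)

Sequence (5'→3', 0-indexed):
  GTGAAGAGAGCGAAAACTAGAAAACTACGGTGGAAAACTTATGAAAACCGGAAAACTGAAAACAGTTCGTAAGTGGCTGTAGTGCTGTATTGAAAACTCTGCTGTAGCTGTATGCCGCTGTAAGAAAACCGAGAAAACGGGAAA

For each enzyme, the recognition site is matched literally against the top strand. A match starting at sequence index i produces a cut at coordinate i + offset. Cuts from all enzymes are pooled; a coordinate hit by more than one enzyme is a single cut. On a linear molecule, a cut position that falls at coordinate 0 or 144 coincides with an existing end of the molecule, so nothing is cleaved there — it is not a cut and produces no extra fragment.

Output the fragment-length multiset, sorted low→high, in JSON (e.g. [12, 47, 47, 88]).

Scan for sites:
  TgoII GCTGTA/2: at [75, 83, 100, 106, 116] ⇒ [77, 85, 102, 108, 118]
  AzqII GAAAAC/6: at [11, 19, 32, 42, 50, 57, 91, 123, 132] ⇒ [17, 25, 38, 48, 56, 63, 97, 129, 138]

All cut coordinates (distinct, sorted): [17, 25, 38, 48, 56, 63, 77, 85, 97, 102, 108, 118, 129, 138]

Fragment lengths:
  [0,17): 17 bp
  [17,25): 8 bp
  [25,38): 13 bp
  [38,48): 10 bp
  [48,56): 8 bp
  [56,63): 7 bp
  [63,77): 14 bp
  [77,85): 8 bp
  [85,97): 12 bp
  [97,102): 5 bp
  [102,108): 6 bp
  [108,118): 10 bp
  [118,129): 11 bp
  [129,138): 9 bp
  [138,144): 6 bp

[5,6,6,7,8,8,8,9,10,10,11,12,13,14,17]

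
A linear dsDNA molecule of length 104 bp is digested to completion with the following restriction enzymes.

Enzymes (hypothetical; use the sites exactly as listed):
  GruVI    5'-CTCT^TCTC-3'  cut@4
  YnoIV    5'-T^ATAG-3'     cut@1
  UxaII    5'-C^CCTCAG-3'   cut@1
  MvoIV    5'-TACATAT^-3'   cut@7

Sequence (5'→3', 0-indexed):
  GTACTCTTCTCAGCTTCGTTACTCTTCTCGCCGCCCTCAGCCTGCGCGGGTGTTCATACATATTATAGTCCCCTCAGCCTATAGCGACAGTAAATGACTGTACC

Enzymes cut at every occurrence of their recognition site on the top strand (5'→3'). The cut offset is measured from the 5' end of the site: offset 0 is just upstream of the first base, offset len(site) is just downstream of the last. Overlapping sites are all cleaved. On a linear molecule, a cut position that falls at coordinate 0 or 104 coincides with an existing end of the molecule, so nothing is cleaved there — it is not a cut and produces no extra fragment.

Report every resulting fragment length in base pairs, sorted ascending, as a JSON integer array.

[1,7,7,9,9,18,24,29]

Per-enzyme occurrences:
  GruVI CTCTTCTC/4: at [3, 21] ⇒ [7, 25]
  YnoIV TATAG/1: at [63, 79] ⇒ [64, 80]
  UxaII CCCTCAG/1: at [33, 70] ⇒ [34, 71]
  MvoIV TACATAT/7: at [56] ⇒ [63]

Pooled cuts: [7, 25, 34, 63, 64, 71, 80]

Fragments:
  [0,7): 7 bp
  [7,25): 18 bp
  [25,34): 9 bp
  [34,63): 29 bp
  [63,64): 1 bp
  [64,71): 7 bp
  [71,80): 9 bp
  [80,104): 24 bp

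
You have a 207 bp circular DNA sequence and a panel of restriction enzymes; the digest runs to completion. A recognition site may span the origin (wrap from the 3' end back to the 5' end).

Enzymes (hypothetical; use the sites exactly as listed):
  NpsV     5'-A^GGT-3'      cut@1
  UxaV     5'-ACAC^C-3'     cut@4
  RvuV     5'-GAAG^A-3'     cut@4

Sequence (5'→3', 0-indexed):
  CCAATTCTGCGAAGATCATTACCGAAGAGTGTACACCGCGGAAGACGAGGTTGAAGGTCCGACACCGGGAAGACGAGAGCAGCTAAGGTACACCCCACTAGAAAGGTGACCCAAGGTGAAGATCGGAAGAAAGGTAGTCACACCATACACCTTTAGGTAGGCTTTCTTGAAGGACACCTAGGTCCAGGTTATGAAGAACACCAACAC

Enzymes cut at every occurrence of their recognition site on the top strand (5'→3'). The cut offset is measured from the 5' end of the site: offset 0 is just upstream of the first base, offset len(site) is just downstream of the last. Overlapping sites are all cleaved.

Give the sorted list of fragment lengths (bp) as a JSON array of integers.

Per-enzyme occurrences:
  NpsV (AGGT, off=1): starts [47, 54, 85, 103, 113, 131, 154, 179, 185] → cuts [48, 55, 86, 104, 114, 132, 155, 180, 186]
  UxaV (ACACC, off=4): starts [32, 61, 89, 139, 146, 173, 197, 203] → cuts [0, 36, 65, 93, 143, 150, 177, 201]
  RvuV (GAAGA, off=4): starts [10, 23, 40, 68, 117, 125, 192] → cuts [14, 27, 44, 72, 121, 129, 196]

All cut coordinates (distinct, sorted): [0, 14, 27, 36, 44, 48, 55, 65, 72, 86, 93, 104, 114, 121, 129, 132, 143, 150, 155, 177, 180, 186, 196, 201]

Fragment lengths:
  0→14: 14 bp
  14→27: 13 bp
  27→36: 9 bp
  36→44: 8 bp
  44→48: 4 bp
  48→55: 7 bp
  55→65: 10 bp
  65→72: 7 bp
  72→86: 14 bp
  86→93: 7 bp
  93→104: 11 bp
  104→114: 10 bp
  114→121: 7 bp
  121→129: 8 bp
  129→132: 3 bp
  132→143: 11 bp
  143→150: 7 bp
  150→155: 5 bp
  155→177: 22 bp
  177→180: 3 bp
  180→186: 6 bp
  186→196: 10 bp
  196→201: 5 bp
  201→0 (wrap): 207-201+0 = 6 bp

[3,3,4,5,5,6,6,7,7,7,7,7,8,8,9,10,10,10,11,11,13,14,14,22]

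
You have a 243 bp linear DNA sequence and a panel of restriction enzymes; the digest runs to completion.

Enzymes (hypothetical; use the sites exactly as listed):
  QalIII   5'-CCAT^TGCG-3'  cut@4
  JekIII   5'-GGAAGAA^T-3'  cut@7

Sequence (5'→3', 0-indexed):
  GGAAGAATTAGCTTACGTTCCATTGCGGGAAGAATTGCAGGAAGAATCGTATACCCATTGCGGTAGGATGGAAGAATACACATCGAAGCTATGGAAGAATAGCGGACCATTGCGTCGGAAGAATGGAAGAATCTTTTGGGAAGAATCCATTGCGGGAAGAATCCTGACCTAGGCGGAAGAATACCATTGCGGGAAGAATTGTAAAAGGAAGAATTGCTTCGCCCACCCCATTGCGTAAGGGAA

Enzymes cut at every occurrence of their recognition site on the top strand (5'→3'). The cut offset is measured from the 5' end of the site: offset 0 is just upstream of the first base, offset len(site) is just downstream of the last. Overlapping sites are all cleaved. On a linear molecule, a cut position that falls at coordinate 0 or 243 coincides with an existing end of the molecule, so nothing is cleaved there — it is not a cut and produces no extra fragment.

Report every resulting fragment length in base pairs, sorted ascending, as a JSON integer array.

[5,6,7,8,11,11,11,11,12,12,12,13,14,15,16,18,18,20,23]

Scan for sites:
  QalIII CCATTGCG/4: at [19, 54, 106, 146, 183, 227] ⇒ [23, 58, 110, 150, 187, 231]
  JekIII GGAAGAAT/7: at [0, 27, 39, 69, 92, 116, 124, 138, 154, 174, 191, 206] ⇒ [7, 34, 46, 76, 99, 123, 131, 145, 161, 181, 198, 213]

All cut coordinates (distinct, sorted): [7, 23, 34, 46, 58, 76, 99, 110, 123, 131, 145, 150, 161, 181, 187, 198, 213, 231]

Fragment lengths:
  [0,7): 7 bp
  [7,23): 16 bp
  [23,34): 11 bp
  [34,46): 12 bp
  [46,58): 12 bp
  [58,76): 18 bp
  [76,99): 23 bp
  [99,110): 11 bp
  [110,123): 13 bp
  [123,131): 8 bp
  [131,145): 14 bp
  [145,150): 5 bp
  [150,161): 11 bp
  [161,181): 20 bp
  [181,187): 6 bp
  [187,198): 11 bp
  [198,213): 15 bp
  [213,231): 18 bp
  [231,243): 12 bp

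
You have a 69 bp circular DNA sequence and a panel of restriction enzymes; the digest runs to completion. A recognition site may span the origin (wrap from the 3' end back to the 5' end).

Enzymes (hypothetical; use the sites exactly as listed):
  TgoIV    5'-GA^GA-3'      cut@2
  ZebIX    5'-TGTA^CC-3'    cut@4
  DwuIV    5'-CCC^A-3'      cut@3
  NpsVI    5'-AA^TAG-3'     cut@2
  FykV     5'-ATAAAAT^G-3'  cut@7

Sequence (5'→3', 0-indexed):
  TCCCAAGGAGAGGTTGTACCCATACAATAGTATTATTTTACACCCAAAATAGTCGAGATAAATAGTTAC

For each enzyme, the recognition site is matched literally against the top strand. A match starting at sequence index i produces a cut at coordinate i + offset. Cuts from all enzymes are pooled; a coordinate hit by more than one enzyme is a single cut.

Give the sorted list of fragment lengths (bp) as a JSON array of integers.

[3,4,5,6,6,7,9,11,18]

Per-enzyme occurrences:
  TgoIV (GAGA, off=2): starts [7, 54] → cuts [9, 56]
  ZebIX (TGTACC, off=4): starts [14] → cuts [18]
  DwuIV (CCCA, off=3): starts [1, 18, 42] → cuts [4, 21, 45]
  NpsVI (AATAG, off=2): starts [25, 47, 60] → cuts [27, 49, 62]
  FykV (ATAAAATG, off=7): no sites

Pooled cuts: [4, 9, 18, 21, 27, 45, 49, 56, 62]

Fragment lengths:
  4→9: 5 bp
  9→18: 9 bp
  18→21: 3 bp
  21→27: 6 bp
  27→45: 18 bp
  45→49: 4 bp
  49→56: 7 bp
  56→62: 6 bp
  62→4 (wrap): 69-62+4 = 11 bp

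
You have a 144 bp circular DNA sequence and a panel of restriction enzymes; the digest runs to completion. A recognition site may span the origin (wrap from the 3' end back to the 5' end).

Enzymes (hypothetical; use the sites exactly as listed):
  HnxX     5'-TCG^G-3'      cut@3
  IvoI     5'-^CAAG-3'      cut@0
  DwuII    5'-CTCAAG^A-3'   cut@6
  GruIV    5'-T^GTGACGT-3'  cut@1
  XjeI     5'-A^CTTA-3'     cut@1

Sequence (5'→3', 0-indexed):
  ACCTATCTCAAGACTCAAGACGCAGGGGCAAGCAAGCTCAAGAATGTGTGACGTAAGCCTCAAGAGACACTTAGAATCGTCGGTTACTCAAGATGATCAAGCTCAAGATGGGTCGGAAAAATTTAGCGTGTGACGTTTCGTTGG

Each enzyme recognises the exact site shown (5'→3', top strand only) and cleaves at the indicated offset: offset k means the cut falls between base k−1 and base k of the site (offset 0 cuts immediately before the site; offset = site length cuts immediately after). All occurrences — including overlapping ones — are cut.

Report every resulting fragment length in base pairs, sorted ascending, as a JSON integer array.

[3,4,4,4,4,4,4,4,5,5,5,6,6,6,8,9,13,13,14,23]

Scan for sites:
  HnxX (TCGG, off=3): starts [79, 112] → cuts [82, 115]
  IvoI (CAAG, off=0): starts [8, 15, 28, 32, 38, 60, 88, 97, 103] → cuts [8, 15, 28, 32, 38, 60, 88, 97, 103]
  DwuII (CTCAAGA, off=6): starts [6, 13, 36, 58, 86, 101] → cuts [12, 19, 42, 64, 92, 107]
  GruIV (TGTGACGT, off=1): starts [46, 128] → cuts [47, 129]
  XjeI (ACTTA, off=1): starts [68] → cuts [69]

All cut coordinates (distinct, sorted): [8, 12, 15, 19, 28, 32, 38, 42, 47, 60, 64, 69, 82, 88, 92, 97, 103, 107, 115, 129]

Fragment lengths:
  8→12: 4 bp
  12→15: 3 bp
  15→19: 4 bp
  19→28: 9 bp
  28→32: 4 bp
  32→38: 6 bp
  38→42: 4 bp
  42→47: 5 bp
  47→60: 13 bp
  60→64: 4 bp
  64→69: 5 bp
  69→82: 13 bp
  82→88: 6 bp
  88→92: 4 bp
  92→97: 5 bp
  97→103: 6 bp
  103→107: 4 bp
  107→115: 8 bp
  115→129: 14 bp
  129→8 (wrap): 144-129+8 = 23 bp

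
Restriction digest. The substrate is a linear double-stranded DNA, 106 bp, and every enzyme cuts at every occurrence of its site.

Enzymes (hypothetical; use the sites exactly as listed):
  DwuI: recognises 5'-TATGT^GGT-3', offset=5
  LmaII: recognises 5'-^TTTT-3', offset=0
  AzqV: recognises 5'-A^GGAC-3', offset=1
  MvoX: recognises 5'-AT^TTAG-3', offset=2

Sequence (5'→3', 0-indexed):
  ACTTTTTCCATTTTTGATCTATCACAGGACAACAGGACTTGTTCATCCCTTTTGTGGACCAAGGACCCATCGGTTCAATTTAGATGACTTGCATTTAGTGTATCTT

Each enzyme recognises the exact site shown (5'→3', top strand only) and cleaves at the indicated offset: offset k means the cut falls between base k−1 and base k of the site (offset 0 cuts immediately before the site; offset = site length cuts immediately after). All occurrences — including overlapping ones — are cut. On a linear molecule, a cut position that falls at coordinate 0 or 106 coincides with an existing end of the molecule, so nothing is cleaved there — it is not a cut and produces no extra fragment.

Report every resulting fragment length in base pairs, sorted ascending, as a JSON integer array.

[1,1,2,7,8,12,13,15,15,15,17]

Site scan:
  DwuI (TATGTGGT, off=5): no sites
  LmaII TTTT/0: at [2, 3, 10, 11, 49] ⇒ [2, 3, 10, 11, 49]
  AzqV AGGAC/1: at [25, 33, 61] ⇒ [26, 34, 62]
  MvoX ATTTAG/2: at [77, 92] ⇒ [79, 94]

All cut coordinates (distinct, sorted): [2, 3, 10, 11, 26, 34, 49, 62, 79, 94]

Fragments:
  [0,2): 2 bp
  [2,3): 1 bp
  [3,10): 7 bp
  [10,11): 1 bp
  [11,26): 15 bp
  [26,34): 8 bp
  [34,49): 15 bp
  [49,62): 13 bp
  [62,79): 17 bp
  [79,94): 15 bp
  [94,106): 12 bp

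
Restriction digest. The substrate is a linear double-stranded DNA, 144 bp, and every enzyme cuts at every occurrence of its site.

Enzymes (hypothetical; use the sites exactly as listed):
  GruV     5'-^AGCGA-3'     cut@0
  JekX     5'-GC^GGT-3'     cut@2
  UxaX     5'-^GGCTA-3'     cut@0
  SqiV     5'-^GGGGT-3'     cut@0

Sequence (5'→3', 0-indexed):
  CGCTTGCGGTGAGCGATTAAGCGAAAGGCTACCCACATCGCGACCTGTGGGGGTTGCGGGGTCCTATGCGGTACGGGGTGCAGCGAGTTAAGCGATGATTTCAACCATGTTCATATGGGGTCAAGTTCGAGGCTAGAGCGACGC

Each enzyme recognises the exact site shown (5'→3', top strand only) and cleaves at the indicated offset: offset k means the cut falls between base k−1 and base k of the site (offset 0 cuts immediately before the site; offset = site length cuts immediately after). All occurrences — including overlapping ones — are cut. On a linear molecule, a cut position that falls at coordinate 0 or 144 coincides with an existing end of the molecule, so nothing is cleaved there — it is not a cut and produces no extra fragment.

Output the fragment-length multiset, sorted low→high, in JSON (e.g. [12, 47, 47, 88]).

Scan for sites:
  GruV (AGCGA, off=0): starts [11, 19, 81, 90, 136] → cuts [11, 19, 81, 90, 136]
  JekX (GCGGT, off=2): starts [5, 67] → cuts [7, 69]
  UxaX (GGCTA, off=0): starts [26, 130] → cuts [26, 130]
  SqiV (GGGGT, off=0): starts [49, 57, 74, 116] → cuts [49, 57, 74, 116]

All cut coordinates (distinct, sorted): [7, 11, 19, 26, 49, 57, 69, 74, 81, 90, 116, 130, 136]

Fragment lengths:
  [0,7): 7 bp
  [7,11): 4 bp
  [11,19): 8 bp
  [19,26): 7 bp
  [26,49): 23 bp
  [49,57): 8 bp
  [57,69): 12 bp
  [69,74): 5 bp
  [74,81): 7 bp
  [81,90): 9 bp
  [90,116): 26 bp
  [116,130): 14 bp
  [130,136): 6 bp
  [136,144): 8 bp

[4,5,6,7,7,7,8,8,8,9,12,14,23,26]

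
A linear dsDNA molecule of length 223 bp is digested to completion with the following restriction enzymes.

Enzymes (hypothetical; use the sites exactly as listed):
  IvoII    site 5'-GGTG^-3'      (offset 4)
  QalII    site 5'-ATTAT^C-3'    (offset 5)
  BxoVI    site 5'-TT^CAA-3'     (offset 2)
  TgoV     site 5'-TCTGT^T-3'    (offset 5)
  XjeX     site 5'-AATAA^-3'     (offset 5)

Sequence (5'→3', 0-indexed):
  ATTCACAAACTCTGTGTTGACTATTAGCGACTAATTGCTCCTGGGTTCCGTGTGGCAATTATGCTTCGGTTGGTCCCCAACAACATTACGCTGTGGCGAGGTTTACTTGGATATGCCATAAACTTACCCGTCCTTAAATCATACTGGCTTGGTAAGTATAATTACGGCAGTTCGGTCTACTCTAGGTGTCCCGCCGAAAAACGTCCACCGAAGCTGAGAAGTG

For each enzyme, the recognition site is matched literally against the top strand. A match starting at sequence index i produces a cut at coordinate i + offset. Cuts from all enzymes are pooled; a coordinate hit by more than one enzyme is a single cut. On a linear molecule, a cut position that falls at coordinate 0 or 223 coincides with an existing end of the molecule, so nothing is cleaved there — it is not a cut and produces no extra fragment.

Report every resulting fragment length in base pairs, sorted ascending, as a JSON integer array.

[35,188]

Per-enzyme occurrences:
  IvoII GGTG/4: at [184] ⇒ [188]
  QalII (ATTATC, off=5): no sites
  BxoVI (TTCAA, off=2): no sites
  TgoV (TCTGTT, off=5): no sites
  XjeX (AATAA, off=5): no sites

All cut coordinates (distinct, sorted): [188]

Fragments:
  [0,188): 188 bp
  [188,223): 35 bp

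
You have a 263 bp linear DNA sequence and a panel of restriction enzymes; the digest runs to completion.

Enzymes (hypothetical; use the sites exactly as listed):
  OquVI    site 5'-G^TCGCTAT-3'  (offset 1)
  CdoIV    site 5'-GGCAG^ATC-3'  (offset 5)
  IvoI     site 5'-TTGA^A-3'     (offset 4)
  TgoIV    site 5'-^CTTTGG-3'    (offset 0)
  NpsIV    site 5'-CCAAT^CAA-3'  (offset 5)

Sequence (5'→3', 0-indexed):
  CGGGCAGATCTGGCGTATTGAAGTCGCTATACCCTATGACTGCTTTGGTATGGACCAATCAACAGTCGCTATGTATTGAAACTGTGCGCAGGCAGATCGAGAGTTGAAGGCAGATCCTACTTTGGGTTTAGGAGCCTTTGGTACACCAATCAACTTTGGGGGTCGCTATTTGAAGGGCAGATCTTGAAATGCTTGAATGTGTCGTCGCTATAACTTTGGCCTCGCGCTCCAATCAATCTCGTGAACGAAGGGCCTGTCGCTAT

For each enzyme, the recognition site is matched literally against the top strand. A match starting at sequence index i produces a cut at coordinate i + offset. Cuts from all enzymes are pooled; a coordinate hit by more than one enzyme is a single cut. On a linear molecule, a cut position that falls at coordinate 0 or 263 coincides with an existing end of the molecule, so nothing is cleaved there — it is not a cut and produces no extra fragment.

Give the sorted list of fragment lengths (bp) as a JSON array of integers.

Per-enzyme occurrences:
  OquVI (GTCGCTAT, off=1): starts [22, 64, 161, 203, 255] → cuts [23, 65, 162, 204, 256]
  CdoIV (GGCAGATC, off=5): starts [2, 90, 108, 175] → cuts [7, 95, 113, 180]
  IvoI (TTGAA, off=4): starts [17, 75, 103, 169, 183, 192] → cuts [21, 79, 107, 173, 187, 196]
  TgoIV (CTTTGG, off=0): starts [42, 119, 135, 153, 213] → cuts [42, 119, 135, 153, 213]
  NpsIV (CCAATCAA, off=5): starts [54, 145, 228] → cuts [59, 150, 233]

All cut coordinates (distinct, sorted): [7, 21, 23, 42, 59, 65, 79, 95, 107, 113, 119, 135, 150, 153, 162, 173, 180, 187, 196, 204, 213, 233, 256]

Fragment lengths:
  [0,7): 7 bp
  [7,21): 14 bp
  [21,23): 2 bp
  [23,42): 19 bp
  [42,59): 17 bp
  [59,65): 6 bp
  [65,79): 14 bp
  [79,95): 16 bp
  [95,107): 12 bp
  [107,113): 6 bp
  [113,119): 6 bp
  [119,135): 16 bp
  [135,150): 15 bp
  [150,153): 3 bp
  [153,162): 9 bp
  [162,173): 11 bp
  [173,180): 7 bp
  [180,187): 7 bp
  [187,196): 9 bp
  [196,204): 8 bp
  [204,213): 9 bp
  [213,233): 20 bp
  [233,256): 23 bp
  [256,263): 7 bp

[2,3,6,6,6,7,7,7,7,8,9,9,9,11,12,14,14,15,16,16,17,19,20,23]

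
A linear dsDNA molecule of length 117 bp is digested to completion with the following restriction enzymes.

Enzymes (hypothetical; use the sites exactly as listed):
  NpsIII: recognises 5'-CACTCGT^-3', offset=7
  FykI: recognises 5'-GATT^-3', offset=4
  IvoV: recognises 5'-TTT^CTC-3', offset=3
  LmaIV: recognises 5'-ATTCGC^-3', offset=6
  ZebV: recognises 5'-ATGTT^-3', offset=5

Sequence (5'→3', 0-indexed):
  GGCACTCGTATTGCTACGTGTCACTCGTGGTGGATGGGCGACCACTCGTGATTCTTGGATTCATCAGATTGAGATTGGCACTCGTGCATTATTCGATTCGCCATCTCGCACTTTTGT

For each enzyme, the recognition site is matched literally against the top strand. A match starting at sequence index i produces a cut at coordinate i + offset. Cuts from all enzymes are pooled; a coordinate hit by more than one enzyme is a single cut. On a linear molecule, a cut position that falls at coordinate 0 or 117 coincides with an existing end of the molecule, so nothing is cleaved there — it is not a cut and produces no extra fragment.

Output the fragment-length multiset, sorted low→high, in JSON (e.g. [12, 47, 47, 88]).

[3,4,6,8,9,9,9,13,16,19,21]

Scan for sites:
  NpsIII (CACTCGT, off=7): starts [2, 21, 42, 78] → cuts [9, 28, 49, 85]
  FykI (GATT, off=4): starts [49, 57, 66, 72, 94] → cuts [53, 61, 70, 76, 98]
  IvoV (TTTCTC, off=3): no sites
  LmaIV (ATTCGC, off=6): starts [95] → cuts [101]
  ZebV (ATGTT, off=5): no sites

Pooled cuts: [9, 28, 49, 53, 61, 70, 76, 85, 98, 101]

Fragments:
  [0,9): 9 bp
  [9,28): 19 bp
  [28,49): 21 bp
  [49,53): 4 bp
  [53,61): 8 bp
  [61,70): 9 bp
  [70,76): 6 bp
  [76,85): 9 bp
  [85,98): 13 bp
  [98,101): 3 bp
  [101,117): 16 bp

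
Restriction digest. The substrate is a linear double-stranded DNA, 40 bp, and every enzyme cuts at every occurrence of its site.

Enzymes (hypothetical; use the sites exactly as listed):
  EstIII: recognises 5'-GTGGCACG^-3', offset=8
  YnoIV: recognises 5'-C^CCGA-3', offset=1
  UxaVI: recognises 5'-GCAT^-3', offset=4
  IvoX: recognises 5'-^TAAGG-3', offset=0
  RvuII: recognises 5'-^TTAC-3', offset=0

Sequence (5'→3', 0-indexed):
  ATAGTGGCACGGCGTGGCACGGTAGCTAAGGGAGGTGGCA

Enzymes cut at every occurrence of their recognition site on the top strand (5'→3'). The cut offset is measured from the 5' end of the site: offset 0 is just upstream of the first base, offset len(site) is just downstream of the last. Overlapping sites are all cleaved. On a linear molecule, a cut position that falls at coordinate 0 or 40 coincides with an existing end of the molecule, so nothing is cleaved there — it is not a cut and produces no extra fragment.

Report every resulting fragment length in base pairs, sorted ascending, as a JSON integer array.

[5,10,11,14]

Per-enzyme occurrences:
  EstIII GTGGCACG/8: at [3, 13] ⇒ [11, 21]
  YnoIV (CCCGA, off=1): no sites
  UxaVI (GCAT, off=4): no sites
  IvoX TAAGG/0: at [26] ⇒ [26]
  RvuII (TTAC, off=0): no sites

Pooled cuts: [11, 21, 26]

Fragment lengths:
  [0,11): 11 bp
  [11,21): 10 bp
  [21,26): 5 bp
  [26,40): 14 bp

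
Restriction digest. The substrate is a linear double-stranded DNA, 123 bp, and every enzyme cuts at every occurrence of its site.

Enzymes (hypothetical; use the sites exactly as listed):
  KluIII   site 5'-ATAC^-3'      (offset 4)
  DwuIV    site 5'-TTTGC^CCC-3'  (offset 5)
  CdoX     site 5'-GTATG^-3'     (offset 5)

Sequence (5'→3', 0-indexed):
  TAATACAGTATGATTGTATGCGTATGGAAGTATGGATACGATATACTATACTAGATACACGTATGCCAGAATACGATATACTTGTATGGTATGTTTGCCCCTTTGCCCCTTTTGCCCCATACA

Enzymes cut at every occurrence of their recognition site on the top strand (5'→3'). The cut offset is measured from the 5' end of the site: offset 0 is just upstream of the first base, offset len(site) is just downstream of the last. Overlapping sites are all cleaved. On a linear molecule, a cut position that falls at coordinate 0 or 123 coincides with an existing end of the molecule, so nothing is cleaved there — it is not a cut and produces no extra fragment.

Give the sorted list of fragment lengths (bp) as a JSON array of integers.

Site scan:
  KluIII ATAC/4: at [2, 35, 42, 47, 54, 70, 77, 118] ⇒ [6, 39, 46, 51, 58, 74, 81, 122]
  DwuIV TTTGCCCC/5: at [93, 101, 110] ⇒ [98, 106, 115]
  CdoX GTATG/5: at [7, 15, 21, 29, 60, 83, 88] ⇒ [12, 20, 26, 34, 65, 88, 93]

All cut coordinates (distinct, sorted): [6, 12, 20, 26, 34, 39, 46, 51, 58, 65, 74, 81, 88, 93, 98, 106, 115, 122]

Fragment lengths:
  [0,6): 6 bp
  [6,12): 6 bp
  [12,20): 8 bp
  [20,26): 6 bp
  [26,34): 8 bp
  [34,39): 5 bp
  [39,46): 7 bp
  [46,51): 5 bp
  [51,58): 7 bp
  [58,65): 7 bp
  [65,74): 9 bp
  [74,81): 7 bp
  [81,88): 7 bp
  [88,93): 5 bp
  [93,98): 5 bp
  [98,106): 8 bp
  [106,115): 9 bp
  [115,122): 7 bp
  [122,123): 1 bp

[1,5,5,5,5,6,6,6,7,7,7,7,7,7,8,8,8,9,9]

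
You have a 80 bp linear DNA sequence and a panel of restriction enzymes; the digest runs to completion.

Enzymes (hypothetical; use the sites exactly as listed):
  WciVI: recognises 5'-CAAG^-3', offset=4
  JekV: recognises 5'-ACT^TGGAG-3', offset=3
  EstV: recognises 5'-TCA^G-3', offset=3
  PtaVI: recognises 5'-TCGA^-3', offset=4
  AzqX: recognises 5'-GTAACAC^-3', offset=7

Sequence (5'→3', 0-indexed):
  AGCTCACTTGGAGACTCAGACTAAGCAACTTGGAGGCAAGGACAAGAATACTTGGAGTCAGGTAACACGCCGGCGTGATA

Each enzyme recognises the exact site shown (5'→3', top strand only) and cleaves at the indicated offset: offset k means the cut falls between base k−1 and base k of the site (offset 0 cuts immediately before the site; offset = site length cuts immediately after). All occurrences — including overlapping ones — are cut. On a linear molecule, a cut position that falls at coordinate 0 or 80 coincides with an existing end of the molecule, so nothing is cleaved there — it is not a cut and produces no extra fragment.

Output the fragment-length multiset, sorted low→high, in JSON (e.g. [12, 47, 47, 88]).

[6,6,8,8,8,10,10,12,12]

Scan for sites:
  WciVI CAAG/4: at [36, 42] ⇒ [40, 46]
  JekV ACTTGGAG/3: at [5, 27, 49] ⇒ [8, 30, 52]
  EstV TCAG/3: at [15, 57] ⇒ [18, 60]
  PtaVI (TCGA, off=4): no sites
  AzqX GTAACAC/7: at [61] ⇒ [68]

Pooled cuts: [8, 18, 30, 40, 46, 52, 60, 68]

Fragments:
  [0,8): 8 bp
  [8,18): 10 bp
  [18,30): 12 bp
  [30,40): 10 bp
  [40,46): 6 bp
  [46,52): 6 bp
  [52,60): 8 bp
  [60,68): 8 bp
  [68,80): 12 bp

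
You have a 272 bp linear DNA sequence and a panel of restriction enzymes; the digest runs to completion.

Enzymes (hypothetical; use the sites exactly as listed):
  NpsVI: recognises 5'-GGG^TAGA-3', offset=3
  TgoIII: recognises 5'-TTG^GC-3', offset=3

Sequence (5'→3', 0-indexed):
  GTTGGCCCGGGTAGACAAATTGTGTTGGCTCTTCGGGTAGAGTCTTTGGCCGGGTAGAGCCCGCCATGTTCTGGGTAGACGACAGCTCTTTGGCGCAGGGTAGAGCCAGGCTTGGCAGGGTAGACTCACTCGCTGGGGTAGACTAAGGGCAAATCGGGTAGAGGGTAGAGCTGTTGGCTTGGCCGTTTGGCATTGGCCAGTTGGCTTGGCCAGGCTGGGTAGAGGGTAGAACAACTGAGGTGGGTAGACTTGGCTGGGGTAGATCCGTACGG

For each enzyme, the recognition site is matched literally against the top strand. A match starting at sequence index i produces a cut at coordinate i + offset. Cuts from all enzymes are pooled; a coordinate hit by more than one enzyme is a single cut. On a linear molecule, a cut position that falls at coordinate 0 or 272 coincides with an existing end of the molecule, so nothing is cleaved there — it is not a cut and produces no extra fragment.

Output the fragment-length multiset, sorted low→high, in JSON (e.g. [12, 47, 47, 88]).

Site scan:
  NpsVI GGGTAGA/3: at [8, 34, 51, 72, 97, 117, 135, 155, 162, 216, 223, 241, 256] ⇒ [11, 37, 54, 75, 100, 120, 138, 158, 165, 219, 226, 244, 259]
  TgoIII TTGGC/3: at [1, 24, 45, 89, 111, 173, 178, 186, 192, 200, 205, 249] ⇒ [4, 27, 48, 92, 114, 176, 181, 189, 195, 203, 208, 252]

Pooled cuts: [4, 11, 27, 37, 48, 54, 75, 92, 100, 114, 120, 138, 158, 165, 176, 181, 189, 195, 203, 208, 219, 226, 244, 252, 259]

Fragments:
  [0,4): 4 bp
  [4,11): 7 bp
  [11,27): 16 bp
  [27,37): 10 bp
  [37,48): 11 bp
  [48,54): 6 bp
  [54,75): 21 bp
  [75,92): 17 bp
  [92,100): 8 bp
  [100,114): 14 bp
  [114,120): 6 bp
  [120,138): 18 bp
  [138,158): 20 bp
  [158,165): 7 bp
  [165,176): 11 bp
  [176,181): 5 bp
  [181,189): 8 bp
  [189,195): 6 bp
  [195,203): 8 bp
  [203,208): 5 bp
  [208,219): 11 bp
  [219,226): 7 bp
  [226,244): 18 bp
  [244,252): 8 bp
  [252,259): 7 bp
  [259,272): 13 bp

[4,5,5,6,6,6,7,7,7,7,8,8,8,8,10,11,11,11,13,14,16,17,18,18,20,21]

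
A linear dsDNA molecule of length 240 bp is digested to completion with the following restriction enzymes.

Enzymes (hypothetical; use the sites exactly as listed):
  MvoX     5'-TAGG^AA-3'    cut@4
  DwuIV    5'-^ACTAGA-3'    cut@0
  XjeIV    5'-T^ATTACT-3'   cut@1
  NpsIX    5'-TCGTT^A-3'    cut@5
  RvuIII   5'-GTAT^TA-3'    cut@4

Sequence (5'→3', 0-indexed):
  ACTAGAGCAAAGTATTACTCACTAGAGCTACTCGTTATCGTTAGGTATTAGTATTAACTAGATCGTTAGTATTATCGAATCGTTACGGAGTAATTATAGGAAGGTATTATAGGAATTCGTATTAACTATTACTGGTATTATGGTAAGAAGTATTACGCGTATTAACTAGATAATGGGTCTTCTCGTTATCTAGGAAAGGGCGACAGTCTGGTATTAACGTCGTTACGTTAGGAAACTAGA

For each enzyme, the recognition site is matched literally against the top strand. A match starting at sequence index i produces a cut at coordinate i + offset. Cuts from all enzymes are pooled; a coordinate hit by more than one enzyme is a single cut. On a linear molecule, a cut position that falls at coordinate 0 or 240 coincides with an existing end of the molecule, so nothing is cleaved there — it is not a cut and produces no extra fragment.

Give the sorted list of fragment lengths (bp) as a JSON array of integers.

Per-enzyme occurrences:
  MvoX TAGGAA/4: at [96, 109, 190, 228] ⇒ [100, 113, 194, 232]
  DwuIV ACTAGA/0: at [0, 20, 56, 164, 234] ⇒ [20, 56, 164, 234] (position 0 is a terminus of the linear molecule — no cut)
  XjeIV TATTACT/1: at [12, 126] ⇒ [13, 127]
  NpsIX TCGTTA/5: at [31, 37, 62, 79, 182, 219] ⇒ [36, 42, 67, 84, 187, 224]
  RvuIII GTATTA/4: at [11, 44, 50, 68, 103, 118, 134, 149, 158, 210] ⇒ [15, 48, 54, 72, 107, 122, 138, 153, 162, 214]

Pooled cuts: [13, 15, 20, 36, 42, 48, 54, 56, 67, 72, 84, 100, 107, 113, 122, 127, 138, 153, 162, 164, 187, 194, 214, 224, 232, 234]

Fragments:
  [0,13): 13 bp
  [13,15): 2 bp
  [15,20): 5 bp
  [20,36): 16 bp
  [36,42): 6 bp
  [42,48): 6 bp
  [48,54): 6 bp
  [54,56): 2 bp
  [56,67): 11 bp
  [67,72): 5 bp
  [72,84): 12 bp
  [84,100): 16 bp
  [100,107): 7 bp
  [107,113): 6 bp
  [113,122): 9 bp
  [122,127): 5 bp
  [127,138): 11 bp
  [138,153): 15 bp
  [153,162): 9 bp
  [162,164): 2 bp
  [164,187): 23 bp
  [187,194): 7 bp
  [194,214): 20 bp
  [214,224): 10 bp
  [224,232): 8 bp
  [232,234): 2 bp
  [234,240): 6 bp

[2,2,2,2,5,5,5,6,6,6,6,6,7,7,8,9,9,10,11,11,12,13,15,16,16,20,23]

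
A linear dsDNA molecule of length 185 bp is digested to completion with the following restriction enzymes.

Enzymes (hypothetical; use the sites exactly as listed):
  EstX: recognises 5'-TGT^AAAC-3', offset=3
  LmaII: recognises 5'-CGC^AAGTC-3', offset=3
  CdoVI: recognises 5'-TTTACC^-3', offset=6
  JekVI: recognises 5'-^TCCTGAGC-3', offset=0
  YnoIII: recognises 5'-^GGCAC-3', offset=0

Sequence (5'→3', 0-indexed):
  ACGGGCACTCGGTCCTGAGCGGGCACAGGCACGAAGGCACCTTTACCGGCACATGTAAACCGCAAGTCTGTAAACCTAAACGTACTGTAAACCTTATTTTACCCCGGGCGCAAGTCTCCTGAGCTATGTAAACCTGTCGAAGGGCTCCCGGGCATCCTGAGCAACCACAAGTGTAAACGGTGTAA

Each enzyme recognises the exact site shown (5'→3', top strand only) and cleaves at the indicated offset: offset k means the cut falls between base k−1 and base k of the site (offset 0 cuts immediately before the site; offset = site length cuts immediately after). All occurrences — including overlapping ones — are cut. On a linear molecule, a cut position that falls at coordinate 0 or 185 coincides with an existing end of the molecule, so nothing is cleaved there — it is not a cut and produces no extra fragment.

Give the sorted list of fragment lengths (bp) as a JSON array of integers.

[3,5,6,7,8,8,8,9,9,9,11,12,13,15,17,20,25]

Per-enzyme occurrences:
  EstX (TGTAAAC, off=3): starts [53, 68, 85, 126, 171] → cuts [56, 71, 88, 129, 174]
  LmaII (CGCAAGTC, off=3): starts [60, 108] → cuts [63, 111]
  CdoVI (TTTACC, off=6): starts [41, 97] → cuts [47, 103]
  JekVI (TCCTGAGC, off=0): starts [12, 116, 154] → cuts [12, 116, 154]
  YnoIII (GGCAC, off=0): starts [3, 21, 27, 35, 47] → cuts [3, 21, 27, 35, 47]

All cut coordinates (distinct, sorted): [3, 12, 21, 27, 35, 47, 56, 63, 71, 88, 103, 111, 116, 129, 154, 174]

Fragments:
  [0,3): 3 bp
  [3,12): 9 bp
  [12,21): 9 bp
  [21,27): 6 bp
  [27,35): 8 bp
  [35,47): 12 bp
  [47,56): 9 bp
  [56,63): 7 bp
  [63,71): 8 bp
  [71,88): 17 bp
  [88,103): 15 bp
  [103,111): 8 bp
  [111,116): 5 bp
  [116,129): 13 bp
  [129,154): 25 bp
  [154,174): 20 bp
  [174,185): 11 bp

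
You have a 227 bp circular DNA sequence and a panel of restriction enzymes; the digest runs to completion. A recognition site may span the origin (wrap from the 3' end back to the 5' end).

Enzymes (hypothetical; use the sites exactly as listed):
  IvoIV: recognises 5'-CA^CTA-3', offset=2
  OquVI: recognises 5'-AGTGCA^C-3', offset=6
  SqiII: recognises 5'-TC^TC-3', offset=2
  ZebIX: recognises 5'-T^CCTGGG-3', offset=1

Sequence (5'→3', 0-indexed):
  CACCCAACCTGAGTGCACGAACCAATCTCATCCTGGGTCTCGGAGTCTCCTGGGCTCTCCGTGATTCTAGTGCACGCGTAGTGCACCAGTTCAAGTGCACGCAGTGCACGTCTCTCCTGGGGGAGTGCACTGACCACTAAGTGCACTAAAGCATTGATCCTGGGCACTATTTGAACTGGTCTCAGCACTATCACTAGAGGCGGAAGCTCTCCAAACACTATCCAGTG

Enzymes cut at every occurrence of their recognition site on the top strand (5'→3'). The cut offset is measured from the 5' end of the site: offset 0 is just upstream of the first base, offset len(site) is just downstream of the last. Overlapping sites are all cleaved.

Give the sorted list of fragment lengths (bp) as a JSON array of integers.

[1,1,2,4,4,6,6,7,8,8,8,8,9,9,9,10,11,12,13,14,14,15,15,16,17]

Site scan:
  IvoIV CACTA/2: at [134, 143, 164, 185, 191, 215] ⇒ [136, 145, 166, 187, 193, 217]
  OquVI AGTGCAC/6: at [11, 68, 79, 93, 102, 123, 139, 223] ⇒ [2, 17, 74, 85, 99, 108, 129, 145]
  SqiII TCTC/2: at [25, 37, 45, 55, 110, 112, 179, 207] ⇒ [27, 39, 47, 57, 112, 114, 181, 209]
  ZebIX TCCTGGG/1: at [30, 47, 114, 157] ⇒ [31, 48, 115, 158]

All cut coordinates (distinct, sorted): [2, 17, 27, 31, 39, 47, 48, 57, 74, 85, 99, 108, 112, 114, 115, 129, 136, 145, 158, 166, 181, 187, 193, 209, 217]

Fragments:
  2→17: 15 bp
  17→27: 10 bp
  27→31: 4 bp
  31→39: 8 bp
  39→47: 8 bp
  47→48: 1 bp
  48→57: 9 bp
  57→74: 17 bp
  74→85: 11 bp
  85→99: 14 bp
  99→108: 9 bp
  108→112: 4 bp
  112→114: 2 bp
  114→115: 1 bp
  115→129: 14 bp
  129→136: 7 bp
  136→145: 9 bp
  145→158: 13 bp
  158→166: 8 bp
  166→181: 15 bp
  181→187: 6 bp
  187→193: 6 bp
  193→209: 16 bp
  209→217: 8 bp
  217→2 (wrap): 227-217+2 = 12 bp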